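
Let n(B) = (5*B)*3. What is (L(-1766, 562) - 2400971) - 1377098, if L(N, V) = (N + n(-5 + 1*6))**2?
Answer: -712068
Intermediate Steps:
n(B) = 15*B
L(N, V) = (15 + N)**2 (L(N, V) = (N + 15*(-5 + 1*6))**2 = (N + 15*(-5 + 6))**2 = (N + 15*1)**2 = (N + 15)**2 = (15 + N)**2)
(L(-1766, 562) - 2400971) - 1377098 = ((15 - 1766)**2 - 2400971) - 1377098 = ((-1751)**2 - 2400971) - 1377098 = (3066001 - 2400971) - 1377098 = 665030 - 1377098 = -712068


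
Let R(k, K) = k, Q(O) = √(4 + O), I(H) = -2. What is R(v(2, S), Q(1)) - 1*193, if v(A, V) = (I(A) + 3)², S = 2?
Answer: -192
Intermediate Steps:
v(A, V) = 1 (v(A, V) = (-2 + 3)² = 1² = 1)
R(v(2, S), Q(1)) - 1*193 = 1 - 1*193 = 1 - 193 = -192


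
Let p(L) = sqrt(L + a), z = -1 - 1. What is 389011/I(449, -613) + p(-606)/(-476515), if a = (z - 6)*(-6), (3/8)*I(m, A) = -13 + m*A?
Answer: -389011/734000 - 3*I*sqrt(62)/476515 ≈ -0.52999 - 4.9572e-5*I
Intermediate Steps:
z = -2
I(m, A) = -104/3 + 8*A*m/3 (I(m, A) = 8*(-13 + m*A)/3 = 8*(-13 + A*m)/3 = -104/3 + 8*A*m/3)
a = 48 (a = (-2 - 6)*(-6) = -8*(-6) = 48)
p(L) = sqrt(48 + L) (p(L) = sqrt(L + 48) = sqrt(48 + L))
389011/I(449, -613) + p(-606)/(-476515) = 389011/(-104/3 + (8/3)*(-613)*449) + sqrt(48 - 606)/(-476515) = 389011/(-104/3 - 2201896/3) + sqrt(-558)*(-1/476515) = 389011/(-734000) + (3*I*sqrt(62))*(-1/476515) = 389011*(-1/734000) - 3*I*sqrt(62)/476515 = -389011/734000 - 3*I*sqrt(62)/476515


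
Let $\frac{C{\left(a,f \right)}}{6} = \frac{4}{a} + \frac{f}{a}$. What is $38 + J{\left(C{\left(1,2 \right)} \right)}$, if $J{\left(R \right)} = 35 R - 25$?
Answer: $1273$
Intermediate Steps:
$C{\left(a,f \right)} = \frac{24}{a} + \frac{6 f}{a}$ ($C{\left(a,f \right)} = 6 \left(\frac{4}{a} + \frac{f}{a}\right) = \frac{24}{a} + \frac{6 f}{a}$)
$J{\left(R \right)} = -25 + 35 R$
$38 + J{\left(C{\left(1,2 \right)} \right)} = 38 - \left(25 - 35 \frac{6 \left(4 + 2\right)}{1}\right) = 38 - \left(25 - 35 \cdot 6 \cdot 1 \cdot 6\right) = 38 + \left(-25 + 35 \cdot 36\right) = 38 + \left(-25 + 1260\right) = 38 + 1235 = 1273$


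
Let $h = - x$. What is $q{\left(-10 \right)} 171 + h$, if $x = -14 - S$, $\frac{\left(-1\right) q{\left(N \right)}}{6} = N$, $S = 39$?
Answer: $10313$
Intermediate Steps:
$q{\left(N \right)} = - 6 N$
$x = -53$ ($x = -14 - 39 = -53$)
$h = 53$ ($h = \left(-1\right) \left(-53\right) = 53$)
$q{\left(-10 \right)} 171 + h = \left(-6\right) \left(-10\right) 171 + 53 = 60 \cdot 171 + 53 = 10260 + 53 = 10313$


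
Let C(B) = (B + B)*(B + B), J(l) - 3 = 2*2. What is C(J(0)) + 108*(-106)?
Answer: -11252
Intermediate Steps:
J(l) = 7 (J(l) = 3 + 2*2 = 3 + 4 = 7)
C(B) = 4*B**2 (C(B) = (2*B)*(2*B) = 4*B**2)
C(J(0)) + 108*(-106) = 4*7**2 + 108*(-106) = 4*49 - 11448 = 196 - 11448 = -11252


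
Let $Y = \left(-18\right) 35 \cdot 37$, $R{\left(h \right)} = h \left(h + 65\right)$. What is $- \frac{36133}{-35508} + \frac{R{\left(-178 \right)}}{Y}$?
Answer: $\frac{21342053}{137948580} \approx 0.15471$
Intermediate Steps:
$R{\left(h \right)} = h \left(65 + h\right)$
$Y = -23310$ ($Y = \left(-630\right) 37 = -23310$)
$- \frac{36133}{-35508} + \frac{R{\left(-178 \right)}}{Y} = - \frac{36133}{-35508} + \frac{\left(-178\right) \left(65 - 178\right)}{-23310} = \left(-36133\right) \left(- \frac{1}{35508}\right) + \left(-178\right) \left(-113\right) \left(- \frac{1}{23310}\right) = \frac{36133}{35508} + 20114 \left(- \frac{1}{23310}\right) = \frac{36133}{35508} - \frac{10057}{11655} = \frac{21342053}{137948580}$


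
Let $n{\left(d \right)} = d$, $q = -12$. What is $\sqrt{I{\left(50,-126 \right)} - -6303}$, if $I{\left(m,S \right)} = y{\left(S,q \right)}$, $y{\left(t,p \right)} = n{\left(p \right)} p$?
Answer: $\sqrt{6447} \approx 80.293$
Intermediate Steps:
$y{\left(t,p \right)} = p^{2}$ ($y{\left(t,p \right)} = p p = p^{2}$)
$I{\left(m,S \right)} = 144$ ($I{\left(m,S \right)} = \left(-12\right)^{2} = 144$)
$\sqrt{I{\left(50,-126 \right)} - -6303} = \sqrt{144 - -6303} = \sqrt{144 + 6303} = \sqrt{6447}$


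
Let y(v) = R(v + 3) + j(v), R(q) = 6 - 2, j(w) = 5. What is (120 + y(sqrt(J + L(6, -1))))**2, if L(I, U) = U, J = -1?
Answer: 16641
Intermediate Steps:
R(q) = 4
y(v) = 9 (y(v) = 4 + 5 = 9)
(120 + y(sqrt(J + L(6, -1))))**2 = (120 + 9)**2 = 129**2 = 16641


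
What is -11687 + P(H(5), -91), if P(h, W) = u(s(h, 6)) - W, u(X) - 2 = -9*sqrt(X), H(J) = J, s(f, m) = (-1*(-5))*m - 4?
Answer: -11594 - 9*sqrt(26) ≈ -11640.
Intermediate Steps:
s(f, m) = -4 + 5*m (s(f, m) = 5*m - 4 = -4 + 5*m)
u(X) = 2 - 9*sqrt(X)
P(h, W) = 2 - W - 9*sqrt(26) (P(h, W) = (2 - 9*sqrt(-4 + 5*6)) - W = (2 - 9*sqrt(-4 + 30)) - W = (2 - 9*sqrt(26)) - W = 2 - W - 9*sqrt(26))
-11687 + P(H(5), -91) = -11687 + (2 - 1*(-91) - 9*sqrt(26)) = -11687 + (2 + 91 - 9*sqrt(26)) = -11687 + (93 - 9*sqrt(26)) = -11594 - 9*sqrt(26)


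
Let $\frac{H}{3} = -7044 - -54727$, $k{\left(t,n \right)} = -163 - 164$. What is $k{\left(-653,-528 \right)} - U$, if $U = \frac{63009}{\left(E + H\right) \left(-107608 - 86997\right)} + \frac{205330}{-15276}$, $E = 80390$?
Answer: $- \frac{104138523802245053}{332118163292610} \approx -313.56$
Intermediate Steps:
$k{\left(t,n \right)} = -327$
$H = 143049$ ($H = 3 \left(-7044 - -54727\right) = 3 \left(-7044 + 54727\right) = 3 \cdot 47683 = 143049$)
$U = - \frac{4464115594438417}{332118163292610}$ ($U = \frac{63009}{\left(80390 + 143049\right) \left(-107608 - 86997\right)} + \frac{205330}{-15276} = \frac{63009}{223439 \left(-194605\right)} + 205330 \left(- \frac{1}{15276}\right) = \frac{63009}{-43482346595} - \frac{102665}{7638} = 63009 \left(- \frac{1}{43482346595}\right) - \frac{102665}{7638} = - \frac{63009}{43482346595} - \frac{102665}{7638} = - \frac{4464115594438417}{332118163292610} \approx -13.441$)
$k{\left(-653,-528 \right)} - U = -327 - - \frac{4464115594438417}{332118163292610} = -327 + \frac{4464115594438417}{332118163292610} = - \frac{104138523802245053}{332118163292610}$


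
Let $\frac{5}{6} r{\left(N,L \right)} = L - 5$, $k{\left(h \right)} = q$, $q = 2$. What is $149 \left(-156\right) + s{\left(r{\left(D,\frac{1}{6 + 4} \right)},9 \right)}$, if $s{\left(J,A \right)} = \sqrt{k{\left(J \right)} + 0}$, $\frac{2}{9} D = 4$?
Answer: $-23244 + \sqrt{2} \approx -23243.0$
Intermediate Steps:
$D = 18$ ($D = \frac{9}{2} \cdot 4 = 18$)
$k{\left(h \right)} = 2$
$r{\left(N,L \right)} = -6 + \frac{6 L}{5}$ ($r{\left(N,L \right)} = \frac{6 \left(L - 5\right)}{5} = \frac{6 \left(-5 + L\right)}{5} = -6 + \frac{6 L}{5}$)
$s{\left(J,A \right)} = \sqrt{2}$ ($s{\left(J,A \right)} = \sqrt{2 + 0} = \sqrt{2}$)
$149 \left(-156\right) + s{\left(r{\left(D,\frac{1}{6 + 4} \right)},9 \right)} = 149 \left(-156\right) + \sqrt{2} = -23244 + \sqrt{2}$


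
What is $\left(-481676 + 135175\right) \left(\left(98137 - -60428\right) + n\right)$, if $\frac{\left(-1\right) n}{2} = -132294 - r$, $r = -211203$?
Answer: $-258836247$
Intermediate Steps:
$n = -157818$ ($n = - 2 \left(-132294 - -211203\right) = - 2 \left(-132294 + 211203\right) = \left(-2\right) 78909 = -157818$)
$\left(-481676 + 135175\right) \left(\left(98137 - -60428\right) + n\right) = \left(-481676 + 135175\right) \left(\left(98137 - -60428\right) - 157818\right) = - 346501 \left(\left(98137 + 60428\right) - 157818\right) = - 346501 \left(158565 - 157818\right) = \left(-346501\right) 747 = -258836247$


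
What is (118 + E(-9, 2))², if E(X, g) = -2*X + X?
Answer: 16129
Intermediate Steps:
E(X, g) = -X
(118 + E(-9, 2))² = (118 - 1*(-9))² = (118 + 9)² = 127² = 16129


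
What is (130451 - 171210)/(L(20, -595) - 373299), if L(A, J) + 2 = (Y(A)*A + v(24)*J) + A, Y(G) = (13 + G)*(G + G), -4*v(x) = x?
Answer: 40759/343311 ≈ 0.11872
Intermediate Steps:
v(x) = -x/4
Y(G) = 2*G*(13 + G) (Y(G) = (13 + G)*(2*G) = 2*G*(13 + G))
L(A, J) = -2 + A - 6*J + 2*A²*(13 + A) (L(A, J) = -2 + (((2*A*(13 + A))*A + (-¼*24)*J) + A) = -2 + ((2*A²*(13 + A) - 6*J) + A) = -2 + ((-6*J + 2*A²*(13 + A)) + A) = -2 + (A - 6*J + 2*A²*(13 + A)) = -2 + A - 6*J + 2*A²*(13 + A))
(130451 - 171210)/(L(20, -595) - 373299) = (130451 - 171210)/((-2 + 20 - 6*(-595) + 2*20²*(13 + 20)) - 373299) = -40759/((-2 + 20 + 3570 + 2*400*33) - 373299) = -40759/((-2 + 20 + 3570 + 26400) - 373299) = -40759/(29988 - 373299) = -40759/(-343311) = -40759*(-1/343311) = 40759/343311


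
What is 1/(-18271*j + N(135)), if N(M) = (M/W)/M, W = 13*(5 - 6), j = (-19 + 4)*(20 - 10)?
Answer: 13/35628449 ≈ 3.6488e-7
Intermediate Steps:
j = -150 (j = -15*10 = -150)
W = -13 (W = 13*(-1) = -13)
N(M) = -1/13 (N(M) = (M/(-13))/M = (M*(-1/13))/M = (-M/13)/M = -1/13)
1/(-18271*j + N(135)) = 1/(-18271*(-150) - 1/13) = 1/(2740650 - 1/13) = 1/(35628449/13) = 13/35628449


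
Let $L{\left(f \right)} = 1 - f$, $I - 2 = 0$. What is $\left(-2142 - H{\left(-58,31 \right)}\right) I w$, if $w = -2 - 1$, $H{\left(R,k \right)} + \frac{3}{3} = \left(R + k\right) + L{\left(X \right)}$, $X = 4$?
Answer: $12666$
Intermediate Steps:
$I = 2$ ($I = 2 + 0 = 2$)
$H{\left(R,k \right)} = -4 + R + k$ ($H{\left(R,k \right)} = -1 + \left(\left(R + k\right) + \left(1 - 4\right)\right) = -1 - \left(3 - R - k\right) = -1 + \left(-3 + R + k\right) = -4 + R + k$)
$w = -3$ ($w = -2 - 1 = -3$)
$\left(-2142 - H{\left(-58,31 \right)}\right) I w = \left(-2142 - \left(-4 - 58 + 31\right)\right) 2 \left(-3\right) = \left(-2142 - -31\right) \left(-6\right) = \left(-2142 + 31\right) \left(-6\right) = \left(-2111\right) \left(-6\right) = 12666$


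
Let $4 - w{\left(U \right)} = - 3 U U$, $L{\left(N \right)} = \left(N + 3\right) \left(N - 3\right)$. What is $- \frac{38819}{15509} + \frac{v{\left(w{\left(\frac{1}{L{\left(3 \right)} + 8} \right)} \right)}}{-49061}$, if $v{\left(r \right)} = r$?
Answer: $- \frac{121891950207}{48696771136} \approx -2.5031$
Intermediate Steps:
$L{\left(N \right)} = \left(-3 + N\right) \left(3 + N\right)$ ($L{\left(N \right)} = \left(3 + N\right) \left(-3 + N\right) = \left(-3 + N\right) \left(3 + N\right)$)
$w{\left(U \right)} = 4 + 3 U^{2}$ ($w{\left(U \right)} = 4 - - 3 U U = 4 - - 3 U^{2} = 4 + 3 U^{2}$)
$- \frac{38819}{15509} + \frac{v{\left(w{\left(\frac{1}{L{\left(3 \right)} + 8} \right)} \right)}}{-49061} = - \frac{38819}{15509} + \frac{4 + 3 \left(\frac{1}{\left(-9 + 3^{2}\right) + 8}\right)^{2}}{-49061} = \left(-38819\right) \frac{1}{15509} + \left(4 + 3 \left(\frac{1}{\left(-9 + 9\right) + 8}\right)^{2}\right) \left(- \frac{1}{49061}\right) = - \frac{38819}{15509} + \left(4 + 3 \left(\frac{1}{0 + 8}\right)^{2}\right) \left(- \frac{1}{49061}\right) = - \frac{38819}{15509} + \left(4 + 3 \left(\frac{1}{8}\right)^{2}\right) \left(- \frac{1}{49061}\right) = - \frac{38819}{15509} + \left(4 + \frac{3}{64}\right) \left(- \frac{1}{49061}\right) = - \frac{38819}{15509} + \frac{259}{64} \left(- \frac{1}{49061}\right) = - \frac{38819}{15509} - \frac{259}{3139904} = - \frac{121891950207}{48696771136}$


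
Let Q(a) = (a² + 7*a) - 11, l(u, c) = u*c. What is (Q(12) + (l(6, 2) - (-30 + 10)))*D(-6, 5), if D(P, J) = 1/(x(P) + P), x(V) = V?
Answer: -83/4 ≈ -20.750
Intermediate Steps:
l(u, c) = c*u
D(P, J) = 1/(2*P) (D(P, J) = 1/(P + P) = 1/(2*P))
Q(a) = -11 + a² + 7*a
(Q(12) + (l(6, 2) - (-30 + 10)))*D(-6, 5) = ((-11 + 12² + 7*12) + (2*6 - (-30 + 10)))*((½)/(-6)) = ((-11 + 144 + 84) + (12 - 1*(-20)))*((½)*(-⅙)) = (217 + (12 + 20))*(-1/12) = (217 + 32)*(-1/12) = 249*(-1/12) = -83/4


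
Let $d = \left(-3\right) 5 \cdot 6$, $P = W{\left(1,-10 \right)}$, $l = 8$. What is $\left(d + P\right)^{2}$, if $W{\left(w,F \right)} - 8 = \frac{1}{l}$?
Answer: $\frac{429025}{64} \approx 6703.5$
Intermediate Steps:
$W{\left(w,F \right)} = \frac{65}{8}$ ($W{\left(w,F \right)} = 8 + \frac{1}{8} = \frac{65}{8}$)
$P = \frac{65}{8} \approx 8.125$
$d = -90$ ($d = \left(-15\right) 6 = -90$)
$\left(d + P\right)^{2} = \left(-90 + \frac{65}{8}\right)^{2} = \left(- \frac{655}{8}\right)^{2} = \frac{429025}{64}$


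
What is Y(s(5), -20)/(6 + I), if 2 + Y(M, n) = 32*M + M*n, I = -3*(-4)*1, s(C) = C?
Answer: 29/9 ≈ 3.2222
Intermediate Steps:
I = 12 (I = 12*1 = 12)
Y(M, n) = -2 + 32*M + M*n (Y(M, n) = -2 + (32*M + M*n) = -2 + 32*M + M*n)
Y(s(5), -20)/(6 + I) = (-2 + 32*5 + 5*(-20))/(6 + 12) = (-2 + 160 - 100)/18 = 58*(1/18) = 29/9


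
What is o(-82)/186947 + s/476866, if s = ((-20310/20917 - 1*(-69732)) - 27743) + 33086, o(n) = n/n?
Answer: 293577235417477/1864722690689534 ≈ 0.15744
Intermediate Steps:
o(n) = 1
s = 1570323465/20917 (s = ((-20310*1/20917 + 69732) - 27743) + 33086 = ((-20310/20917 + 69732) - 27743) + 33086 = (1458563934/20917 - 27743) + 33086 = 878263603/20917 + 33086 = 1570323465/20917 ≈ 75074.)
o(-82)/186947 + s/476866 = 1/186947 + (1570323465/20917)/476866 = 1*(1/186947) + (1570323465/20917)*(1/476866) = 1/186947 + 1570323465/9974606122 = 293577235417477/1864722690689534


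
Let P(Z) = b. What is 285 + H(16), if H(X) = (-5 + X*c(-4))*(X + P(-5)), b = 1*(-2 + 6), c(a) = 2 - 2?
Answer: 185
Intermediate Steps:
c(a) = 0
b = 4 (b = 1*4 = 4)
P(Z) = 4
H(X) = -20 - 5*X (H(X) = (-5 + X*0)*(X + 4) = (-5 + 0)*(4 + X) = -5*(4 + X) = -20 - 5*X)
285 + H(16) = 285 + (-20 - 5*16) = 285 + (-20 - 80) = 285 - 100 = 185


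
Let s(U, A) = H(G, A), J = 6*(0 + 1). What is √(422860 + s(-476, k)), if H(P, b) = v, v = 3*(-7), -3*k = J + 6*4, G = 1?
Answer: √422839 ≈ 650.26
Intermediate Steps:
J = 6 (J = 6*1 = 6)
k = -10 (k = -(6 + 6*4)/3 = -(6 + 24)/3 = -⅓*30 = -10)
v = -21
H(P, b) = -21
s(U, A) = -21
√(422860 + s(-476, k)) = √(422860 - 21) = √422839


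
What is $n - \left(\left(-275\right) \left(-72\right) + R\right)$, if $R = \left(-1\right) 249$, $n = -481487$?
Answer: $-501038$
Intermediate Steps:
$R = -249$
$n - \left(\left(-275\right) \left(-72\right) + R\right) = -481487 - \left(\left(-275\right) \left(-72\right) - 249\right) = -481487 - \left(19800 - 249\right) = -481487 - 19551 = -501038$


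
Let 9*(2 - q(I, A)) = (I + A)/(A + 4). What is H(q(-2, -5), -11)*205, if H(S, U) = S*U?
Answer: -24805/9 ≈ -2756.1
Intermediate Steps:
q(I, A) = 2 - (A + I)/(9*(4 + A)) (q(I, A) = 2 - (I + A)/(9*(A + 4)) = 2 - (A + I)/(9*(4 + A)))
H(q(-2, -5), -11)*205 = (((72 - 1*(-2) + 17*(-5))/(9*(4 - 5)))*(-11))*205 = (((⅑)*(72 + 2 - 85)/(-1))*(-11))*205 = (((⅑)*(-1)*(-11))*(-11))*205 = ((11/9)*(-11))*205 = -121/9*205 = -24805/9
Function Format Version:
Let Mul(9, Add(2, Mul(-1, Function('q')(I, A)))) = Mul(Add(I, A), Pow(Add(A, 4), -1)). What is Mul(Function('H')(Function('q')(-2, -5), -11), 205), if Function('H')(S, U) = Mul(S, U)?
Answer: Rational(-24805, 9) ≈ -2756.1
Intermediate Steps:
Function('q')(I, A) = Add(2, Mul(Rational(-1, 9), Pow(Add(4, A), -1), Add(A, I))) (Function('q')(I, A) = Add(2, Mul(Rational(-1, 9), Mul(Add(I, A), Pow(Add(A, 4), -1)))) = Add(2, Mul(Rational(-1, 9), Mul(Add(A, I), Pow(Add(4, A), -1)))) = Add(2, Mul(Rational(-1, 9), Mul(Pow(Add(4, A), -1), Add(A, I)))) = Add(2, Mul(Rational(-1, 9), Pow(Add(4, A), -1), Add(A, I))))
Mul(Function('H')(Function('q')(-2, -5), -11), 205) = Mul(Mul(Mul(Rational(1, 9), Pow(Add(4, -5), -1), Add(72, Mul(-1, -2), Mul(17, -5))), -11), 205) = Mul(Mul(Mul(Rational(1, 9), Pow(-1, -1), Add(72, 2, -85)), -11), 205) = Mul(Mul(Mul(Rational(1, 9), -1, -11), -11), 205) = Mul(Mul(Rational(11, 9), -11), 205) = Mul(Rational(-121, 9), 205) = Rational(-24805, 9)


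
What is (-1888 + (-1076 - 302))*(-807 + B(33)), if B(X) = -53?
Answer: 2808760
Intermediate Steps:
(-1888 + (-1076 - 302))*(-807 + B(33)) = (-1888 + (-1076 - 302))*(-807 - 53) = (-1888 - 1378)*(-860) = -3266*(-860) = 2808760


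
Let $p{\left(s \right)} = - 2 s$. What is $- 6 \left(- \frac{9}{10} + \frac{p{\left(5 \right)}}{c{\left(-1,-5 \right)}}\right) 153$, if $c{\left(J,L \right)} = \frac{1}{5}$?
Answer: $\frac{233631}{5} \approx 46726.0$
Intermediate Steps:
$c{\left(J,L \right)} = \frac{1}{5}$
$- 6 \left(- \frac{9}{10} + \frac{p{\left(5 \right)}}{c{\left(-1,-5 \right)}}\right) 153 = - 6 \left(- \frac{9}{10} + \left(-2\right) 5 \frac{1}{\frac{1}{5}}\right) 153 = - 6 \left(\left(-9\right) \frac{1}{10} - 50\right) 153 = - 6 \left(- \frac{9}{10} - 50\right) 153 = \left(-6\right) \left(- \frac{509}{10}\right) 153 = \frac{1527}{5} \cdot 153 = \frac{233631}{5}$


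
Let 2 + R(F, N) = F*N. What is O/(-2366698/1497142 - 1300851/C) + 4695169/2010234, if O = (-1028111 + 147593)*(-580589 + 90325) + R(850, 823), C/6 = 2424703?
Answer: -3150192581323931992955600086031/12188315805609378234 ≈ -2.5846e+11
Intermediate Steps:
C = 14548218 (C = 6*2424703 = 14548218)
R(F, N) = -2 + F*N
O = 431686976300 (O = (-1028111 + 147593)*(-580589 + 90325) + (-2 + 850*823) = -880518*(-490264) + (-2 + 699550) = 431686276752 + 699548 = 431686976300)
O/(-2366698/1497142 - 1300851/C) + 4695169/2010234 = 431686976300/(-2366698/1497142 - 1300851/14548218) + 4695169/2010234 = 431686976300/(-2366698*1/1497142 - 1300851*1/14548218) + 4695169*(1/2010234) = 431686976300/(-1183349/748571 - 433617/4849406) + 4695169/2010234 = 431686976300/(-6063132852001/3630124698826) + 4695169/2010234 = 431686976300*(-3630124698826/6063132852001) + 4695169/2010234 = -1567077554828144099823800/6063132852001 + 4695169/2010234 = -3150192581323931992955600086031/12188315805609378234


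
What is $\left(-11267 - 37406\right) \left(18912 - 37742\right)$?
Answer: $916512590$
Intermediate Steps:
$\left(-11267 - 37406\right) \left(18912 - 37742\right) = \left(-48673\right) \left(-18830\right) = 916512590$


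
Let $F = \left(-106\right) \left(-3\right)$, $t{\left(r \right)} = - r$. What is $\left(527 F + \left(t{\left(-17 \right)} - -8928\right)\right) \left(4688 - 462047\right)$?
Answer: $-80738041629$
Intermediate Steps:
$F = 318$
$\left(527 F + \left(t{\left(-17 \right)} - -8928\right)\right) \left(4688 - 462047\right) = \left(527 \cdot 318 - -8945\right) \left(4688 - 462047\right) = \left(167586 + \left(17 + 8928\right)\right) \left(-457359\right) = \left(167586 + 8945\right) \left(-457359\right) = 176531 \left(-457359\right) = -80738041629$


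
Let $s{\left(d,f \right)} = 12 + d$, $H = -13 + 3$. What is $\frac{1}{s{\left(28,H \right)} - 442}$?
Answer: $- \frac{1}{402} \approx -0.0024876$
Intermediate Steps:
$H = -10$
$\frac{1}{s{\left(28,H \right)} - 442} = \frac{1}{\left(12 + 28\right) - 442} = \frac{1}{40 - 442} = \frac{1}{-402} = - \frac{1}{402}$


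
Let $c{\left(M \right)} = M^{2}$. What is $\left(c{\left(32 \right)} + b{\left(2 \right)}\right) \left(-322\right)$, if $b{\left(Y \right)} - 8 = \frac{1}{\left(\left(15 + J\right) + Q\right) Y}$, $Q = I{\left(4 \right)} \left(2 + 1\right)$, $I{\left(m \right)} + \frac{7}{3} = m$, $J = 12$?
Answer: $- \frac{10633889}{32} \approx -3.3231 \cdot 10^{5}$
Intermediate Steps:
$I{\left(m \right)} = - \frac{7}{3} + m$
$Q = 5$ ($Q = \left(- \frac{7}{3} + 4\right) \left(2 + 1\right) = \frac{5}{3} \cdot 3 = 5$)
$b{\left(Y \right)} = 8 + \frac{1}{32 Y}$ ($b{\left(Y \right)} = 8 + \frac{1}{\left(\left(15 + 12\right) + 5\right) Y} = 8 + \frac{1}{\left(27 + 5\right) Y} = 8 + \frac{1}{32 Y}$)
$\left(c{\left(32 \right)} + b{\left(2 \right)}\right) \left(-322\right) = \left(32^{2} + \left(8 + \frac{1}{32 \cdot 2}\right)\right) \left(-322\right) = \left(1024 + \left(8 + \frac{1}{32} \cdot \frac{1}{2}\right)\right) \left(-322\right) = \left(1024 + \left(8 + \frac{1}{64}\right)\right) \left(-322\right) = \left(1024 + \frac{513}{64}\right) \left(-322\right) = \frac{66049}{64} \left(-322\right) = - \frac{10633889}{32}$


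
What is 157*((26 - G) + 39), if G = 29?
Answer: 5652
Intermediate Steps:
157*((26 - G) + 39) = 157*((26 - 1*29) + 39) = 157*((26 - 29) + 39) = 157*(-3 + 39) = 157*36 = 5652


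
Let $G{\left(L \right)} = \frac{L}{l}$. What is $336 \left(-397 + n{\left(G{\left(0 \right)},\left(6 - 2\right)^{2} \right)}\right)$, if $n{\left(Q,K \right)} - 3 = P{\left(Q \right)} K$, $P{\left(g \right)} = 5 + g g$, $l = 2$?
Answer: $-105504$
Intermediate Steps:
$P{\left(g \right)} = 5 + g^{2}$
$G{\left(L \right)} = \frac{L}{2}$
$n{\left(Q,K \right)} = 3 + K \left(5 + Q^{2}\right)$ ($n{\left(Q,K \right)} = 3 + \left(5 + Q^{2}\right) K = 3 + K \left(5 + Q^{2}\right)$)
$336 \left(-397 + n{\left(G{\left(0 \right)},\left(6 - 2\right)^{2} \right)}\right) = 336 \left(-397 + \left(3 + \left(6 - 2\right)^{2} \left(5 + \left(\frac{1}{2} \cdot 0\right)^{2}\right)\right)\right) = 336 \left(-397 + \left(3 + \left(6 + \left(-2 + 0\right)\right)^{2} \left(5 + 0^{2}\right)\right)\right) = 336 \left(-397 + \left(3 + \left(6 - 2\right)^{2} \left(5 + 0\right)\right)\right) = 336 \left(-397 + \left(3 + 4^{2} \cdot 5\right)\right) = 336 \left(-397 + \left(3 + 16 \cdot 5\right)\right) = 336 \left(-397 + \left(3 + 80\right)\right) = 336 \left(-397 + 83\right) = 336 \left(-314\right) = -105504$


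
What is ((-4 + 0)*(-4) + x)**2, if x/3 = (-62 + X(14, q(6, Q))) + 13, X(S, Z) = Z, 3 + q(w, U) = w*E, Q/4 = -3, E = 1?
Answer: 14884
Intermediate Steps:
Q = -12 (Q = 4*(-3) = -12)
q(w, U) = -3 + w (q(w, U) = -3 + w*1 = -3 + w)
x = -138 (x = 3*((-62 + (-3 + 6)) + 13) = 3*((-62 + 3) + 13) = 3*(-59 + 13) = 3*(-46) = -138)
((-4 + 0)*(-4) + x)**2 = ((-4 + 0)*(-4) - 138)**2 = (-4*(-4) - 138)**2 = (16 - 138)**2 = (-122)**2 = 14884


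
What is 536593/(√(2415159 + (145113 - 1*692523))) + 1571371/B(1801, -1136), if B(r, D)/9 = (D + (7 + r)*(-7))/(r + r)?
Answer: -2830039171/62064 + 536593*√1867749/1867749 ≈ -45206.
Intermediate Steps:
B(r, D) = 9*(-49 + D - 7*r)/(2*r) (B(r, D) = 9*((D + (7 + r)*(-7))/(r + r)) = 9*((D + (-49 - 7*r))/((2*r))) = 9*((-49 + D - 7*r)*(1/(2*r))) = 9*((-49 + D - 7*r)/(2*r)) = 9*(-49 + D - 7*r)/(2*r))
536593/(√(2415159 + (145113 - 1*692523))) + 1571371/B(1801, -1136) = 536593/(√(2415159 + (145113 - 1*692523))) + 1571371/(((9/2)*(-49 - 1136 - 7*1801)/1801)) = 536593/(√(2415159 + (145113 - 692523))) + 1571371/(((9/2)*(1/1801)*(-49 - 1136 - 12607))) = 536593/(√(2415159 - 547410)) + 1571371/(((9/2)*(1/1801)*(-13792))) = 536593/(√1867749) + 1571371/(-62064/1801) = 536593*(√1867749/1867749) + 1571371*(-1801/62064) = 536593*√1867749/1867749 - 2830039171/62064 = -2830039171/62064 + 536593*√1867749/1867749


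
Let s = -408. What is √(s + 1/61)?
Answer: I*√1518107/61 ≈ 20.199*I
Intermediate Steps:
√(s + 1/61) = √(-408 + 1/61) = √(-24887/61) = I*√1518107/61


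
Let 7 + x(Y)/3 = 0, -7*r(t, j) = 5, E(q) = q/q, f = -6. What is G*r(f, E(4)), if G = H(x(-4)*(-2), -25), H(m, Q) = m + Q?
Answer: -85/7 ≈ -12.143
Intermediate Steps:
E(q) = 1
r(t, j) = -5/7 (r(t, j) = -1/7*5 = -5/7)
x(Y) = -21 (x(Y) = -21 + 3*0 = -21 + 0 = -21)
H(m, Q) = Q + m
G = 17 (G = -25 - 21*(-2) = -25 + 42 = 17)
G*r(f, E(4)) = 17*(-5/7) = -85/7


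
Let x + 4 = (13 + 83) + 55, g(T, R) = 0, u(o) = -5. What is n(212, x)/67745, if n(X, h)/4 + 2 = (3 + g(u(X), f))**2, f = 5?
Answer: 28/67745 ≈ 0.00041331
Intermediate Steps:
x = 147 (x = -4 + ((13 + 83) + 55) = -4 + (96 + 55) = -4 + 151 = 147)
n(X, h) = 28 (n(X, h) = -8 + 4*(3 + 0)**2 = -8 + 4*3**2 = -8 + 4*9 = -8 + 36 = 28)
n(212, x)/67745 = 28/67745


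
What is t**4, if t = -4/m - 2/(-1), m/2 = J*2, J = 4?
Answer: 2401/256 ≈ 9.3789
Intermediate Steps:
m = 16 (m = 2*(4*2) = 2*8 = 16)
t = 7/4 (t = -4/16 - 2/(-1) = -4*1/16 - 2*(-1) = -1/4 + 2 = 7/4 ≈ 1.7500)
t**4 = (7/4)**4 = 2401/256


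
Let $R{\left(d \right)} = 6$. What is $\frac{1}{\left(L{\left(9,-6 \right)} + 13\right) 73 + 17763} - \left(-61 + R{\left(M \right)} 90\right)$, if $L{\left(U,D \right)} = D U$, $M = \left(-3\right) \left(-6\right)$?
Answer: $- \frac{7074829}{14770} \approx -479.0$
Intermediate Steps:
$M = 18$
$\frac{1}{\left(L{\left(9,-6 \right)} + 13\right) 73 + 17763} - \left(-61 + R{\left(M \right)} 90\right) = \frac{1}{\left(\left(-6\right) 9 + 13\right) 73 + 17763} - \left(-61 + 6 \cdot 90\right) = \frac{1}{\left(-54 + 13\right) 73 + 17763} - \left(-61 + 540\right) = \frac{1}{\left(-41\right) 73 + 17763} - 479 = \frac{1}{-2993 + 17763} - 479 = \frac{1}{14770} - 479 = - \frac{7074829}{14770}$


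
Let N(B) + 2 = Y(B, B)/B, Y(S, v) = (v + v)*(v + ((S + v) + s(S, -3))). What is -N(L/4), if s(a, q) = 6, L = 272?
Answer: -418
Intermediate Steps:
Y(S, v) = 2*v*(6 + S + 2*v) (Y(S, v) = (v + v)*(v + ((S + v) + 6)) = (2*v)*(v + (6 + S + v)) = (2*v)*(6 + S + 2*v) = 2*v*(6 + S + 2*v))
N(B) = 10 + 6*B (N(B) = -2 + (2*B*(6 + B + 2*B))/B = -2 + (2*B*(6 + 3*B))/B = -2 + (12 + 6*B) = 10 + 6*B)
-N(L/4) = -(10 + 6*(272/4)) = -(10 + 6*(272*(¼))) = -(10 + 6*68) = -(10 + 408) = -1*418 = -418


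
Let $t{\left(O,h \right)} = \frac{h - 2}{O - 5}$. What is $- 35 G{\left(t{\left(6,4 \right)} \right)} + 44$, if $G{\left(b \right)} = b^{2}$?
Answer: $-96$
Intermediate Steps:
$t{\left(O,h \right)} = \frac{-2 + h}{-5 + O}$
$- 35 G{\left(t{\left(6,4 \right)} \right)} + 44 = - 35 \left(\frac{-2 + 4}{-5 + 6}\right)^{2} + 44 = - 35 \left(1^{-1} \cdot 2\right)^{2} + 44 = - 35 \left(1 \cdot 2\right)^{2} + 44 = - 35 \cdot 2^{2} + 44 = \left(-35\right) 4 + 44 = -140 + 44 = -96$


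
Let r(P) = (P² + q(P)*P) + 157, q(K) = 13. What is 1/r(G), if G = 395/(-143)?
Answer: 20449/2632213 ≈ 0.0077688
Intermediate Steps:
G = -395/143 (G = 395*(-1/143) = -395/143 ≈ -2.7622)
r(P) = 157 + P² + 13*P (r(P) = (P² + 13*P) + 157 = 157 + P² + 13*P)
1/r(G) = 1/(157 + (-395/143)² + 13*(-395/143)) = 1/(157 + 156025/20449 - 395/11) = 1/(2632213/20449) = 20449/2632213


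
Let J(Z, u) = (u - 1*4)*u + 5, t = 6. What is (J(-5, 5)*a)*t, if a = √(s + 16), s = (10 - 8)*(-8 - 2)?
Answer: 120*I ≈ 120.0*I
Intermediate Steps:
s = -20 (s = 2*(-10) = -20)
J(Z, u) = 5 + u*(-4 + u) (J(Z, u) = (u - 4)*u + 5 = (-4 + u)*u + 5 = u*(-4 + u) + 5 = 5 + u*(-4 + u))
a = 2*I (a = √(-20 + 16) = √(-4) = 2*I ≈ 2.0*I)
(J(-5, 5)*a)*t = ((5 + 5² - 4*5)*(2*I))*6 = ((5 + 25 - 20)*(2*I))*6 = (10*(2*I))*6 = (20*I)*6 = 120*I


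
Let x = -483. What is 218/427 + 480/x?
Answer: -678/1403 ≈ -0.48325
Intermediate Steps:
218/427 + 480/x = 218/427 + 480/(-483) = 218*(1/427) + 480*(-1/483) = 218/427 - 160/161 = -678/1403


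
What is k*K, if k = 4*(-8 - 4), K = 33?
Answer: -1584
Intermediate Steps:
k = -48 (k = 4*(-12) = -48)
k*K = -48*33 = -1584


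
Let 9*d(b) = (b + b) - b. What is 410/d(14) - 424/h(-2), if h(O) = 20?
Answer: 8483/35 ≈ 242.37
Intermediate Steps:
d(b) = b/9 (d(b) = ((b + b) - b)/9 = (2*b - b)/9 = b/9)
410/d(14) - 424/h(-2) = 410/(((⅑)*14)) - 424/20 = 410/(14/9) - 424*1/20 = 410*(9/14) - 106/5 = 1845/7 - 106/5 = 8483/35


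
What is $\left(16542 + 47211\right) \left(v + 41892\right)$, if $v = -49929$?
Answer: $-512382861$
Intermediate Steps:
$\left(16542 + 47211\right) \left(v + 41892\right) = \left(16542 + 47211\right) \left(-49929 + 41892\right) = 63753 \left(-8037\right) = -512382861$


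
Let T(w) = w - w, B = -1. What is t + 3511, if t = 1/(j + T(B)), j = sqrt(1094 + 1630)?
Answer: 3511 + sqrt(681)/1362 ≈ 3511.0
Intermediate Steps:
T(w) = 0
j = 2*sqrt(681) (j = sqrt(2724) = 2*sqrt(681) ≈ 52.192)
t = sqrt(681)/1362 (t = 1/(2*sqrt(681) + 0) = 1/(2*sqrt(681)) = sqrt(681)/1362 ≈ 0.019160)
t + 3511 = sqrt(681)/1362 + 3511 = 3511 + sqrt(681)/1362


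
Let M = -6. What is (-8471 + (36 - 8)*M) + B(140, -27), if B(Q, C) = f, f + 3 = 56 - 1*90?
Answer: -8676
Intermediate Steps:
f = -37 (f = -3 + (56 - 1*90) = -3 + (56 - 90) = -3 - 34 = -37)
B(Q, C) = -37
(-8471 + (36 - 8)*M) + B(140, -27) = (-8471 + (36 - 8)*(-6)) - 37 = (-8471 + 28*(-6)) - 37 = (-8471 - 168) - 37 = -8639 - 37 = -8676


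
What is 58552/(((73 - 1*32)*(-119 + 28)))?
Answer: -4504/287 ≈ -15.693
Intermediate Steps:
58552/(((73 - 1*32)*(-119 + 28))) = 58552/(((73 - 32)*(-91))) = 58552/((41*(-91))) = 58552/(-3731) = 58552*(-1/3731) = -4504/287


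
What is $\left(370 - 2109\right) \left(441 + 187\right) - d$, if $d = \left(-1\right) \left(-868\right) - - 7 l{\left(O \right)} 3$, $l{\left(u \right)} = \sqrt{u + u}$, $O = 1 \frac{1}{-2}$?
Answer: $-1092960 - 21 i \approx -1.093 \cdot 10^{6} - 21.0 i$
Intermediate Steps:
$O = - \frac{1}{2}$ ($O = 1 \left(- \frac{1}{2}\right) = - \frac{1}{2} \approx -0.5$)
$l{\left(u \right)} = \sqrt{2} \sqrt{u}$ ($l{\left(u \right)} = \sqrt{2 u} = \sqrt{2} \sqrt{u}$)
$d = 868 + 21 i$ ($d = \left(-1\right) \left(-868\right) - - 7 \sqrt{2} \sqrt{- \frac{1}{2}} \cdot 3 = 868 - - 7 \sqrt{2} \frac{i \sqrt{2}}{2} \cdot 3 = 868 - - 7 i 3 = 868 - - 21 i = 868 + 21 i \approx 868.0 + 21.0 i$)
$\left(370 - 2109\right) \left(441 + 187\right) - d = \left(370 - 2109\right) \left(441 + 187\right) - \left(868 + 21 i\right) = \left(-1739\right) 628 - \left(868 + 21 i\right) = -1092092 - \left(868 + 21 i\right) = -1092960 - 21 i$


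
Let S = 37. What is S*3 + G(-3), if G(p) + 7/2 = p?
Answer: 209/2 ≈ 104.50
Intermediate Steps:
G(p) = -7/2 + p
S*3 + G(-3) = 37*3 + (-7/2 - 3) = 111 - 13/2 = 209/2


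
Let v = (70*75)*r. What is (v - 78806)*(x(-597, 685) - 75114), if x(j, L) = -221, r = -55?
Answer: 27689831260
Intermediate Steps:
v = -288750 (v = (70*75)*(-55) = 5250*(-55) = -288750)
(v - 78806)*(x(-597, 685) - 75114) = (-288750 - 78806)*(-221 - 75114) = -367556*(-75335) = 27689831260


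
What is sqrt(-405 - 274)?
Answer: I*sqrt(679) ≈ 26.058*I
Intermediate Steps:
sqrt(-405 - 274) = sqrt(-679) = I*sqrt(679)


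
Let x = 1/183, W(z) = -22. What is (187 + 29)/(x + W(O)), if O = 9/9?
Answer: -39528/4025 ≈ -9.8206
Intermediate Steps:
O = 1 (O = 9*(⅑) = 1)
x = 1/183 ≈ 0.0054645
(187 + 29)/(x + W(O)) = (187 + 29)/(1/183 - 22) = 216/(-4025/183) = 216*(-183/4025) = -39528/4025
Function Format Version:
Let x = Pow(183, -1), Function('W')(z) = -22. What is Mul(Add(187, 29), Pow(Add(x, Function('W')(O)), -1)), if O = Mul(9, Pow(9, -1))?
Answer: Rational(-39528, 4025) ≈ -9.8206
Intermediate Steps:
O = 1 (O = Mul(9, Rational(1, 9)) = 1)
x = Rational(1, 183) ≈ 0.0054645
Mul(Add(187, 29), Pow(Add(x, Function('W')(O)), -1)) = Mul(Add(187, 29), Pow(Add(Rational(1, 183), -22), -1)) = Mul(216, Pow(Rational(-4025, 183), -1)) = Mul(216, Rational(-183, 4025)) = Rational(-39528, 4025)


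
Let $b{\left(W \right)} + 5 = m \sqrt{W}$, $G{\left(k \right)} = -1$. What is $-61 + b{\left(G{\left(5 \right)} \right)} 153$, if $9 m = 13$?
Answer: $-826 + 221 i \approx -826.0 + 221.0 i$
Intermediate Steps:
$m = \frac{13}{9}$ ($m = \frac{1}{9} \cdot 13 = \frac{13}{9} \approx 1.4444$)
$b{\left(W \right)} = -5 + \frac{13 \sqrt{W}}{9}$
$-61 + b{\left(G{\left(5 \right)} \right)} 153 = -61 + \left(-5 + \frac{13 \sqrt{-1}}{9}\right) 153 = -61 + \left(-5 + \frac{13 i}{9}\right) 153 = -61 - \left(765 - 221 i\right) = -826 + 221 i$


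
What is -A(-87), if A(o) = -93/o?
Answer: -31/29 ≈ -1.0690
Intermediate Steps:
-A(-87) = -(-93)/(-87) = -(-93)*(-1)/87 = -1*31/29 = -31/29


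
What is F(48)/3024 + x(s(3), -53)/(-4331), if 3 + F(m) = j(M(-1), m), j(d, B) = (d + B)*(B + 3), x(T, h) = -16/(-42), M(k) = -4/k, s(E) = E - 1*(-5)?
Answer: 3823889/4365648 ≈ 0.87590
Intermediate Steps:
s(E) = 5 + E (s(E) = E + 5 = 5 + E)
x(T, h) = 8/21 (x(T, h) = -16*(-1/42) = 8/21)
j(d, B) = (3 + B)*(B + d) (j(d, B) = (B + d)*(3 + B) = (3 + B)*(B + d))
F(m) = 9 + m² + 7*m (F(m) = -3 + (m² + 3*m + 3*(-4/(-1)) + m*(-4/(-1))) = -3 + (m² + 3*m + 3*(-4*(-1)) + m*(-4*(-1))) = -3 + (m² + 3*m + 3*4 + m*4) = -3 + (m² + 3*m + 12 + 4*m) = -3 + (12 + m² + 7*m) = 9 + m² + 7*m)
F(48)/3024 + x(s(3), -53)/(-4331) = (9 + 48² + 7*48)/3024 + (8/21)/(-4331) = (9 + 2304 + 336)*(1/3024) + (8/21)*(-1/4331) = 2649*(1/3024) - 8/90951 = 883/1008 - 8/90951 = 3823889/4365648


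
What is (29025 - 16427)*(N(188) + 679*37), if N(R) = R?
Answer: 318867978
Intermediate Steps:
(29025 - 16427)*(N(188) + 679*37) = (29025 - 16427)*(188 + 679*37) = 12598*(188 + 25123) = 12598*25311 = 318867978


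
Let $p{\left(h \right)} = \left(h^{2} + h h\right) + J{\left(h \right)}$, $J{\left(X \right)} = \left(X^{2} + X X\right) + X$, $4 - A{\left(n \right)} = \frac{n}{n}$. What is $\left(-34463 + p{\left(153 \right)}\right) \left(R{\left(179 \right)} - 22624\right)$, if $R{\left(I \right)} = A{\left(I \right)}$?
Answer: $-1342013446$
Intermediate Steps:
$A{\left(n \right)} = 3$ ($A{\left(n \right)} = 4 - \frac{n}{n} = 4 - 1 = 3$)
$J{\left(X \right)} = X + 2 X^{2}$ ($J{\left(X \right)} = \left(X^{2} + X^{2}\right) + X = 2 X^{2} + X = X + 2 X^{2}$)
$R{\left(I \right)} = 3$
$p{\left(h \right)} = 2 h^{2} + h \left(1 + 2 h\right)$ ($p{\left(h \right)} = \left(h^{2} + h h\right) + h \left(1 + 2 h\right) = \left(h^{2} + h^{2}\right) + h \left(1 + 2 h\right) = 2 h^{2} + h \left(1 + 2 h\right)$)
$\left(-34463 + p{\left(153 \right)}\right) \left(R{\left(179 \right)} - 22624\right) = \left(-34463 + 153 \left(1 + 4 \cdot 153\right)\right) \left(3 - 22624\right) = \left(-34463 + 153 \left(1 + 612\right)\right) \left(-22621\right) = \left(-34463 + 153 \cdot 613\right) \left(-22621\right) = \left(-34463 + 93789\right) \left(-22621\right) = 59326 \left(-22621\right) = -1342013446$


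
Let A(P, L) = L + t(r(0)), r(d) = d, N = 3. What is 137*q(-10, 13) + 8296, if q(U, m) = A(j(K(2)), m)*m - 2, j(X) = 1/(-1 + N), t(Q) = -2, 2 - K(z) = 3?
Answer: 27613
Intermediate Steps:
K(z) = -1 (K(z) = 2 - 1*3 = 2 - 3 = -1)
j(X) = ½ (j(X) = 1/(-1 + 3) = 1/2 = ½)
A(P, L) = -2 + L (A(P, L) = L - 2 = -2 + L)
q(U, m) = -2 + m*(-2 + m) (q(U, m) = (-2 + m)*m - 2 = m*(-2 + m) - 2 = -2 + m*(-2 + m))
137*q(-10, 13) + 8296 = 137*(-2 + 13*(-2 + 13)) + 8296 = 137*(-2 + 13*11) + 8296 = 137*(-2 + 143) + 8296 = 137*141 + 8296 = 19317 + 8296 = 27613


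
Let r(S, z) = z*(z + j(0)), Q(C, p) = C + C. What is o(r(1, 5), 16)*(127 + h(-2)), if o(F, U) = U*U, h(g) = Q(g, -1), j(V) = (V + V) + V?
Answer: 31488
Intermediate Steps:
j(V) = 3*V (j(V) = 2*V + V = 3*V)
Q(C, p) = 2*C
h(g) = 2*g
r(S, z) = z**2 (r(S, z) = z*(z + 3*0) = z*(z + 0) = z*z = z**2)
o(F, U) = U**2
o(r(1, 5), 16)*(127 + h(-2)) = 16**2*(127 + 2*(-2)) = 256*(127 - 4) = 256*123 = 31488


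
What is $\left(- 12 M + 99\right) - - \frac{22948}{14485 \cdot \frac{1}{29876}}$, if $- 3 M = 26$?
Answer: $\frac{688534903}{14485} \approx 47534.0$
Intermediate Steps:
$M = - \frac{26}{3}$ ($M = \left(- \frac{1}{3}\right) 26 = - \frac{26}{3} \approx -8.6667$)
$\left(- 12 M + 99\right) - - \frac{22948}{14485 \cdot \frac{1}{29876}} = \left(\left(-12\right) \left(- \frac{26}{3}\right) + 99\right) - - \frac{22948}{14485 \cdot \frac{1}{29876}} = \left(104 + 99\right) - - \frac{22948}{14485 \cdot \frac{1}{29876}} = 203 - - \frac{22948}{\frac{14485}{29876}} = 203 - \left(-22948\right) \frac{29876}{14485} = 203 - - \frac{685594448}{14485} = 203 + \frac{685594448}{14485} = \frac{688534903}{14485}$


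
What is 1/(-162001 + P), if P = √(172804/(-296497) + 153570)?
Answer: -48032810497/7781317800453011 - √13500359796984542/7781317800453011 ≈ -6.1878e-6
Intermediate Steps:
P = √13500359796984542/296497 (P = √(172804*(-1/296497) + 153570) = √(-172804/296497 + 153570) = √(45532871486/296497) = √13500359796984542/296497 ≈ 391.88)
1/(-162001 + P) = 1/(-162001 + √13500359796984542/296497)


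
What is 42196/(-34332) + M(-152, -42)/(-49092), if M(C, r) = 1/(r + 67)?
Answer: -4315598761/3511305300 ≈ -1.2291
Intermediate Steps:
M(C, r) = 1/(67 + r)
42196/(-34332) + M(-152, -42)/(-49092) = 42196/(-34332) + 1/((67 - 42)*(-49092)) = 42196*(-1/34332) - 1/49092/25 = -10549/8583 + (1/25)*(-1/49092) = -10549/8583 - 1/1227300 = -4315598761/3511305300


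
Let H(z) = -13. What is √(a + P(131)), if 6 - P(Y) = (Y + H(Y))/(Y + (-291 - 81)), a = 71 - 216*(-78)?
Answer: 3*√109227707/241 ≈ 130.10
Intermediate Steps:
a = 16919 (a = 71 + 16848 = 16919)
P(Y) = 6 - (-13 + Y)/(-372 + Y) (P(Y) = 6 - (Y - 13)/(Y + (-291 - 81)) = 6 - (-13 + Y)/(Y - 372) = 6 - (-13 + Y)/(-372 + Y))
√(a + P(131)) = √(16919 + (-2219 + 5*131)/(-372 + 131)) = √(16919 + (-2219 + 655)/(-241)) = √(16919 - 1/241*(-1564)) = √(16919 + 1564/241) = √(4079043/241) = 3*√109227707/241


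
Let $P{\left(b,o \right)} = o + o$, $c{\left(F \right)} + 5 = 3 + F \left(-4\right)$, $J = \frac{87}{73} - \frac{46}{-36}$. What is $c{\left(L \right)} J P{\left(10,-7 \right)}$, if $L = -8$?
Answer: $- \frac{227150}{219} \approx -1037.2$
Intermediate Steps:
$J = \frac{3245}{1314}$ ($J = 87 \cdot \frac{1}{73} - - \frac{23}{18} = \frac{87}{73} + \frac{23}{18} = \frac{3245}{1314} \approx 2.4696$)
$c{\left(F \right)} = -2 - 4 F$ ($c{\left(F \right)} = -5 + \left(3 + F \left(-4\right)\right) = -5 - \left(-3 + 4 F\right) = -2 - 4 F$)
$P{\left(b,o \right)} = 2 o$
$c{\left(L \right)} J P{\left(10,-7 \right)} = \left(-2 - -32\right) \frac{3245}{1314} \cdot 2 \left(-7\right) = \left(-2 + 32\right) \frac{3245}{1314} \left(-14\right) = 30 \cdot \frac{3245}{1314} \left(-14\right) = \frac{16225}{219} \left(-14\right) = - \frac{227150}{219}$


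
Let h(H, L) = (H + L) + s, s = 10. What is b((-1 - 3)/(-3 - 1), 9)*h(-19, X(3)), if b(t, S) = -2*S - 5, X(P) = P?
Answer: 138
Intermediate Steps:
b(t, S) = -5 - 2*S
h(H, L) = 10 + H + L (h(H, L) = (H + L) + 10 = 10 + H + L)
b((-1 - 3)/(-3 - 1), 9)*h(-19, X(3)) = (-5 - 2*9)*(10 - 19 + 3) = (-5 - 18)*(-6) = -23*(-6) = 138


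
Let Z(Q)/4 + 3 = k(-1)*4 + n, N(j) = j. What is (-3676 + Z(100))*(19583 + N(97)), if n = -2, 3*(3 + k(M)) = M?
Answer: -73786880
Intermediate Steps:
k(M) = -3 + M/3
Z(Q) = -220/3 (Z(Q) = -12 + 4*((-3 + (1/3)*(-1))*4 - 2) = -12 + 4*((-3 - 1/3)*4 - 2) = -12 + 4*(-10/3*4 - 2) = -12 + 4*(-40/3 - 2) = -12 + 4*(-46/3) = -12 - 184/3 = -220/3)
(-3676 + Z(100))*(19583 + N(97)) = (-3676 - 220/3)*(19583 + 97) = -11248/3*19680 = -73786880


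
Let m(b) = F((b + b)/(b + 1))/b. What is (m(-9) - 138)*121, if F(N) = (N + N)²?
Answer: -67881/4 ≈ -16970.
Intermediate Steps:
F(N) = 4*N² (F(N) = (2*N)² = 4*N²)
m(b) = 16*b/(1 + b)² (m(b) = (4*((b + b)/(b + 1))²)/b = (4*((2*b)/(1 + b))²)/b = (4*(2*b/(1 + b))²)/b = (4*(4*b²/(1 + b)²))/b = (16*b²/(1 + b)²)/b = 16*b/(1 + b)²)
(m(-9) - 138)*121 = (16*(-9)/(1 - 9)² - 138)*121 = (16*(-9)/(-8)² - 138)*121 = (16*(-9)*(1/64) - 138)*121 = (-9/4 - 138)*121 = -561/4*121 = -67881/4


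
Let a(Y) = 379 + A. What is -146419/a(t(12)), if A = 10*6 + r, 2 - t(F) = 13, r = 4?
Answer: -146419/443 ≈ -330.52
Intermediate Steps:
t(F) = -11 (t(F) = 2 - 1*13 = 2 - 13 = -11)
A = 64 (A = 10*6 + 4 = 60 + 4 = 64)
a(Y) = 443 (a(Y) = 379 + 64 = 443)
-146419/a(t(12)) = -146419/443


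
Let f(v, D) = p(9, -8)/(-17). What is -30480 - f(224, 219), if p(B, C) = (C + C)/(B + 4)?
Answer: -6736096/221 ≈ -30480.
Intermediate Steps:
p(B, C) = 2*C/(4 + B) (p(B, C) = (2*C)/(4 + B) = 2*C/(4 + B))
f(v, D) = 16/221 (f(v, D) = (2*(-8)/(4 + 9))/(-17) = (2*(-8)/13)*(-1/17) = (2*(-8)*(1/13))*(-1/17) = -16/13*(-1/17) = 16/221)
-30480 - f(224, 219) = -30480 - 1*16/221 = -30480 - 16/221 = -6736096/221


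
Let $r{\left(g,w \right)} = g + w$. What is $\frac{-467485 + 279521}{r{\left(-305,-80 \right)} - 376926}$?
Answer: $\frac{187964}{377311} \approx 0.49817$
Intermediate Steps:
$\frac{-467485 + 279521}{r{\left(-305,-80 \right)} - 376926} = \frac{-467485 + 279521}{\left(-305 - 80\right) - 376926} = - \frac{187964}{-385 - 376926} = - \frac{187964}{-377311} = \left(-187964\right) \left(- \frac{1}{377311}\right) = \frac{187964}{377311}$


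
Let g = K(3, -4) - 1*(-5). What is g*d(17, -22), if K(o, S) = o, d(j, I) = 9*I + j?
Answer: -1448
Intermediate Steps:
d(j, I) = j + 9*I
g = 8 (g = 3 - 1*(-5) = 3 + 5 = 8)
g*d(17, -22) = 8*(17 + 9*(-22)) = 8*(17 - 198) = 8*(-181) = -1448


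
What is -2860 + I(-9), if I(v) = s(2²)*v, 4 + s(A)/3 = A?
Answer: -2860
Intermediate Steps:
s(A) = -12 + 3*A
I(v) = 0 (I(v) = (-12 + 3*2²)*v = (-12 + 3*4)*v = (-12 + 12)*v = 0*v = 0)
-2860 + I(-9) = -2860 + 0 = -2860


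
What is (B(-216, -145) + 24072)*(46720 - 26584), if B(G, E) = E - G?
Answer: 486143448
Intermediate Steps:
(B(-216, -145) + 24072)*(46720 - 26584) = ((-145 - 1*(-216)) + 24072)*(46720 - 26584) = ((-145 + 216) + 24072)*20136 = (71 + 24072)*20136 = 24143*20136 = 486143448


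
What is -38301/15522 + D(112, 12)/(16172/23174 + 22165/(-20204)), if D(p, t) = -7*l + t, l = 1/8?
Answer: -564167078278/18597805889 ≈ -30.335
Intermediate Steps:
l = ⅛ ≈ 0.12500
D(p, t) = -7/8 + t (D(p, t) = -7*⅛ + t = -7/8 + t)
-38301/15522 + D(112, 12)/(16172/23174 + 22165/(-20204)) = -38301/15522 + (-7/8 + 12)/(16172/23174 + 22165/(-20204)) = -38301*1/15522 + 89/(8*(16172*(1/23174) + 22165*(-1/20204))) = -12767/5174 + 89/(8*(8086/11587 - 22165/20204)) = -12767/5174 + 89/(8*(-93456311/234103748)) = -12767/5174 + (89/8)*(-234103748/93456311) = -12767/5174 - 5208808393/186912622 = -564167078278/18597805889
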